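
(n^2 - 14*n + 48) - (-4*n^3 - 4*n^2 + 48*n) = 4*n^3 + 5*n^2 - 62*n + 48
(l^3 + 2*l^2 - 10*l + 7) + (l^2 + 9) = l^3 + 3*l^2 - 10*l + 16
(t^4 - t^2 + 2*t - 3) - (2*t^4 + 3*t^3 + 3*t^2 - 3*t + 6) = -t^4 - 3*t^3 - 4*t^2 + 5*t - 9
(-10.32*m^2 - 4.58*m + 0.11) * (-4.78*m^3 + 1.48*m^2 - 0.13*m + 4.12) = 49.3296*m^5 + 6.6188*m^4 - 5.9626*m^3 - 41.7602*m^2 - 18.8839*m + 0.4532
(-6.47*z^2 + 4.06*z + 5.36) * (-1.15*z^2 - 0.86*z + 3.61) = 7.4405*z^4 + 0.8952*z^3 - 33.0123*z^2 + 10.047*z + 19.3496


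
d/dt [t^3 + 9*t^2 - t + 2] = 3*t^2 + 18*t - 1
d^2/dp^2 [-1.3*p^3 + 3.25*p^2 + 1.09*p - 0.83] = 6.5 - 7.8*p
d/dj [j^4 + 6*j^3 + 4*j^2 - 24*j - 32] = 4*j^3 + 18*j^2 + 8*j - 24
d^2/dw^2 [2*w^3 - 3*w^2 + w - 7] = 12*w - 6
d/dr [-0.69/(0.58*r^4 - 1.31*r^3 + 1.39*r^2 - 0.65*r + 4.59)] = (1.6008*r^3 - 2.7117*r^2 + 1.9182*r - 0.4485)/(0.58*r^4 - 1.31*r^3 + 1.39*r^2 - 0.65*r + 4.59)^2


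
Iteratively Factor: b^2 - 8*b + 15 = (b - 3)*(b - 5)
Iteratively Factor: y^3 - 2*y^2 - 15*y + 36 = (y + 4)*(y^2 - 6*y + 9) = (y - 3)*(y + 4)*(y - 3)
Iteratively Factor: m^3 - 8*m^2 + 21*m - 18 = (m - 3)*(m^2 - 5*m + 6) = (m - 3)*(m - 2)*(m - 3)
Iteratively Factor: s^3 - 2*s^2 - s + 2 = (s - 2)*(s^2 - 1) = (s - 2)*(s - 1)*(s + 1)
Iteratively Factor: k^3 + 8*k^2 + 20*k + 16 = (k + 2)*(k^2 + 6*k + 8) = (k + 2)^2*(k + 4)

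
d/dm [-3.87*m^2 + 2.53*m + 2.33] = 2.53 - 7.74*m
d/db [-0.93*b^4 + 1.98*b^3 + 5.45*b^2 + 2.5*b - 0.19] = -3.72*b^3 + 5.94*b^2 + 10.9*b + 2.5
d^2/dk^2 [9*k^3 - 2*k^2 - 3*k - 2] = 54*k - 4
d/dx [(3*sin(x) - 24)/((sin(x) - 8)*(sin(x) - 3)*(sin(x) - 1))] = 6*(2 - sin(x))*cos(x)/((sin(x) - 3)^2*(sin(x) - 1)^2)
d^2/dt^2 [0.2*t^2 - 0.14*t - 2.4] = 0.400000000000000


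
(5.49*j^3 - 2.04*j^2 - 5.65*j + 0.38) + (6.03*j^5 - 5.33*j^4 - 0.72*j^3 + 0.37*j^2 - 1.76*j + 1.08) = 6.03*j^5 - 5.33*j^4 + 4.77*j^3 - 1.67*j^2 - 7.41*j + 1.46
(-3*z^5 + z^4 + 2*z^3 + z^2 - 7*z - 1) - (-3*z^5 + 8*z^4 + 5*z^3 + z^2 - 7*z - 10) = -7*z^4 - 3*z^3 + 9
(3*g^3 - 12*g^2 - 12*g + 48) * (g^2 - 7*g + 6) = 3*g^5 - 33*g^4 + 90*g^3 + 60*g^2 - 408*g + 288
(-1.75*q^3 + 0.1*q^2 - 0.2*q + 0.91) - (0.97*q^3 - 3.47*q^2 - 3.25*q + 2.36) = -2.72*q^3 + 3.57*q^2 + 3.05*q - 1.45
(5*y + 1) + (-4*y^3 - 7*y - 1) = -4*y^3 - 2*y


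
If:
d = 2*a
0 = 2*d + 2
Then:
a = -1/2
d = -1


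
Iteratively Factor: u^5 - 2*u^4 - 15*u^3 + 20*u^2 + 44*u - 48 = (u - 4)*(u^4 + 2*u^3 - 7*u^2 - 8*u + 12) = (u - 4)*(u - 1)*(u^3 + 3*u^2 - 4*u - 12) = (u - 4)*(u - 1)*(u + 2)*(u^2 + u - 6) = (u - 4)*(u - 2)*(u - 1)*(u + 2)*(u + 3)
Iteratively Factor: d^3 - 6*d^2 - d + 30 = (d + 2)*(d^2 - 8*d + 15) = (d - 5)*(d + 2)*(d - 3)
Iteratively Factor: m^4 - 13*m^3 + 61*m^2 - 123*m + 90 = (m - 2)*(m^3 - 11*m^2 + 39*m - 45) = (m - 3)*(m - 2)*(m^2 - 8*m + 15) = (m - 3)^2*(m - 2)*(m - 5)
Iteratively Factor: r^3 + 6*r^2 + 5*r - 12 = (r + 4)*(r^2 + 2*r - 3) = (r - 1)*(r + 4)*(r + 3)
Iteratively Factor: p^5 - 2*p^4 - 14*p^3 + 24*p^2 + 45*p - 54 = (p - 3)*(p^4 + p^3 - 11*p^2 - 9*p + 18) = (p - 3)*(p + 2)*(p^3 - p^2 - 9*p + 9) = (p - 3)*(p - 1)*(p + 2)*(p^2 - 9) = (p - 3)^2*(p - 1)*(p + 2)*(p + 3)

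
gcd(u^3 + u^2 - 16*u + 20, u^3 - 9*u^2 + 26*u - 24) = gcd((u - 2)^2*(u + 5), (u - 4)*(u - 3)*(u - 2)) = u - 2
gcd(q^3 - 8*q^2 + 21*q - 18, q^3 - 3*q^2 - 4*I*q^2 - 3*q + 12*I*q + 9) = q - 3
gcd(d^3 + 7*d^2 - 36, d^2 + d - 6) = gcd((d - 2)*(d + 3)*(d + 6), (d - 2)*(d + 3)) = d^2 + d - 6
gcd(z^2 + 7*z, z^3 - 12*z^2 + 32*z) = z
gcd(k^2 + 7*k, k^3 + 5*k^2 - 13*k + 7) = k + 7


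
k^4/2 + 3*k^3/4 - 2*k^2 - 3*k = k*(k/2 + 1)*(k - 2)*(k + 3/2)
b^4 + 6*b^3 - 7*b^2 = b^2*(b - 1)*(b + 7)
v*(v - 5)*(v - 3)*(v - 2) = v^4 - 10*v^3 + 31*v^2 - 30*v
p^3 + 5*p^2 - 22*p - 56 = (p - 4)*(p + 2)*(p + 7)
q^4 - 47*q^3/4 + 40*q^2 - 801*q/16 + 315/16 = (q - 7)*(q - 5/2)*(q - 3/2)*(q - 3/4)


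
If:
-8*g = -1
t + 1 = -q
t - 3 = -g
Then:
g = 1/8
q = -31/8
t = 23/8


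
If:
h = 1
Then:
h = 1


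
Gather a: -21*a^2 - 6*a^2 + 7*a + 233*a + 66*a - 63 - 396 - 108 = -27*a^2 + 306*a - 567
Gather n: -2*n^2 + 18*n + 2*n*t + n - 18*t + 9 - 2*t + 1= -2*n^2 + n*(2*t + 19) - 20*t + 10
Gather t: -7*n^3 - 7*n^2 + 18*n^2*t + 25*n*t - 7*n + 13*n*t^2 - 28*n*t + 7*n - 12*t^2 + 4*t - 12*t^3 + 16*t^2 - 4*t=-7*n^3 - 7*n^2 - 12*t^3 + t^2*(13*n + 4) + t*(18*n^2 - 3*n)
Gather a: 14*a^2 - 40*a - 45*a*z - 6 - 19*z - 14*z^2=14*a^2 + a*(-45*z - 40) - 14*z^2 - 19*z - 6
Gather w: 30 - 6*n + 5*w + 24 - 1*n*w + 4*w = -6*n + w*(9 - n) + 54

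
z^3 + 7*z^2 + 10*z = z*(z + 2)*(z + 5)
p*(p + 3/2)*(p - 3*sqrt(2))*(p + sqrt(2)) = p^4 - 2*sqrt(2)*p^3 + 3*p^3/2 - 6*p^2 - 3*sqrt(2)*p^2 - 9*p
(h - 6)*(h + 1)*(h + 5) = h^3 - 31*h - 30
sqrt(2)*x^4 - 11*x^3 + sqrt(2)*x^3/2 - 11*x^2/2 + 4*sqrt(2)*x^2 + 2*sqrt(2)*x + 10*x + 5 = (x - 5*sqrt(2))*(x - sqrt(2))*(x + sqrt(2)/2)*(sqrt(2)*x + sqrt(2)/2)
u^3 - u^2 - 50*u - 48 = (u - 8)*(u + 1)*(u + 6)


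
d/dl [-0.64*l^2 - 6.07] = -1.28*l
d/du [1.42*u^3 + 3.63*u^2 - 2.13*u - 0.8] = 4.26*u^2 + 7.26*u - 2.13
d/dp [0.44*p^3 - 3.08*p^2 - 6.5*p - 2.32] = 1.32*p^2 - 6.16*p - 6.5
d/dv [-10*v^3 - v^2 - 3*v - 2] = -30*v^2 - 2*v - 3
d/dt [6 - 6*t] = -6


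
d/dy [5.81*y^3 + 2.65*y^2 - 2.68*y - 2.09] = 17.43*y^2 + 5.3*y - 2.68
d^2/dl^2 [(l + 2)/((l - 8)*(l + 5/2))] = 8*(2*l^3 + 12*l^2 + 54*l - 19)/(8*l^6 - 132*l^5 + 246*l^4 + 3949*l^3 - 4920*l^2 - 52800*l - 64000)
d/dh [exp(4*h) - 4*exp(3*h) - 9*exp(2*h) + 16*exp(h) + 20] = (4*exp(3*h) - 12*exp(2*h) - 18*exp(h) + 16)*exp(h)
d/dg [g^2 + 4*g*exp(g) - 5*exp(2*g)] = 4*g*exp(g) + 2*g - 10*exp(2*g) + 4*exp(g)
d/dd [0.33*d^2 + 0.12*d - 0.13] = 0.66*d + 0.12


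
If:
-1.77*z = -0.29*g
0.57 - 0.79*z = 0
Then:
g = 4.40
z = 0.72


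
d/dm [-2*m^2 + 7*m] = 7 - 4*m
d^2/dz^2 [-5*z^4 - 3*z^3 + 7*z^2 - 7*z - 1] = -60*z^2 - 18*z + 14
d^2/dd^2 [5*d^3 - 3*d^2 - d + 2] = 30*d - 6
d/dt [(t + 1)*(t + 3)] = 2*t + 4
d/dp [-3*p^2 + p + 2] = 1 - 6*p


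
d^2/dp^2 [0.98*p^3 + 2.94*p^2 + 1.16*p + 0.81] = 5.88*p + 5.88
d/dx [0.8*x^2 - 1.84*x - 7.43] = 1.6*x - 1.84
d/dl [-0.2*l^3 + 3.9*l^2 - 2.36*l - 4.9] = -0.6*l^2 + 7.8*l - 2.36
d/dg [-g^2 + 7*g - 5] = 7 - 2*g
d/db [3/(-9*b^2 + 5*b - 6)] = 3*(18*b - 5)/(9*b^2 - 5*b + 6)^2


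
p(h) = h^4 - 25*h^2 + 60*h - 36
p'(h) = 4*h^3 - 50*h + 60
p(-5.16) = -302.32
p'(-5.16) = -231.55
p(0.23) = -23.52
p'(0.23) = 48.55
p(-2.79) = -337.41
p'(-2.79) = 112.63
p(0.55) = -10.47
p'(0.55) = 33.17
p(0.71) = -5.75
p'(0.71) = 25.93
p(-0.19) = -48.30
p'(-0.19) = 69.47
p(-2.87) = -346.28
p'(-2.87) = 108.94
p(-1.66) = -196.90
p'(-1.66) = 124.70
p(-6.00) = 0.00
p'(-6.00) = -504.00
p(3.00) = 0.00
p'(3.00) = 18.00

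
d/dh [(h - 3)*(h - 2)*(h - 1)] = 3*h^2 - 12*h + 11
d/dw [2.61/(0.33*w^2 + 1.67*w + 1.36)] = (-1.7226*w - 4.3587)/(0.33*w^2 + 1.67*w + 1.36)^2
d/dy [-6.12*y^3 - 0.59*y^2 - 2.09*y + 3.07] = -18.36*y^2 - 1.18*y - 2.09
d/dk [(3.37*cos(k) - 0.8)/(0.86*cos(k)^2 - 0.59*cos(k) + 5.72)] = (2.8982*cos(k)^2 - 1.376*cos(k) - 18.8044)*sin(k)/(0.7396*cos(k)^4 - 1.0148*cos(k)^3 + 10.1865*cos(k)^2 - 6.7496*cos(k) + 32.7184)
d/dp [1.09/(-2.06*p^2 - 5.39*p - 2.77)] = (4.4908*p + 5.8751)/(2.06*p^2 + 5.39*p + 2.77)^2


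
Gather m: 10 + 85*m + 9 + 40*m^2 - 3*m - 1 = 40*m^2 + 82*m + 18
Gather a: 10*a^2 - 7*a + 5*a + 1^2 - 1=10*a^2 - 2*a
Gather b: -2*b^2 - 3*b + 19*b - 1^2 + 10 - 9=-2*b^2 + 16*b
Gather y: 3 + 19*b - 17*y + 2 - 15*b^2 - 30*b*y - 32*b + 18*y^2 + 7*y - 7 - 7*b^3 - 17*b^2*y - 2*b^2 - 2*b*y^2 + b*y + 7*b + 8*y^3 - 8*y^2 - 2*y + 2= -7*b^3 - 17*b^2 - 6*b + 8*y^3 + y^2*(10 - 2*b) + y*(-17*b^2 - 29*b - 12)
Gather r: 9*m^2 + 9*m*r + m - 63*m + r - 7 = 9*m^2 - 62*m + r*(9*m + 1) - 7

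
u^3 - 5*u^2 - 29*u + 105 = (u - 7)*(u - 3)*(u + 5)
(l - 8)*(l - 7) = l^2 - 15*l + 56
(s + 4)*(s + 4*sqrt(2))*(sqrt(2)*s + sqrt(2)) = sqrt(2)*s^3 + 5*sqrt(2)*s^2 + 8*s^2 + 4*sqrt(2)*s + 40*s + 32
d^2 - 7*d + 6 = (d - 6)*(d - 1)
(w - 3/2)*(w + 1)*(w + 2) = w^3 + 3*w^2/2 - 5*w/2 - 3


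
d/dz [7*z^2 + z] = 14*z + 1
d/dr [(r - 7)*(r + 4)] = 2*r - 3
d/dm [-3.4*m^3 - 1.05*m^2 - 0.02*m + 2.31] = -10.2*m^2 - 2.1*m - 0.02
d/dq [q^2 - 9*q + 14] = 2*q - 9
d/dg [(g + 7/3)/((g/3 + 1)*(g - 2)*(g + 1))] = (-6*g^3 - 27*g^2 - 28*g + 17)/(g^6 + 4*g^5 - 6*g^4 - 32*g^3 + g^2 + 60*g + 36)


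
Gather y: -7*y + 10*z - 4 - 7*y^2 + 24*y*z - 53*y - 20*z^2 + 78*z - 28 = -7*y^2 + y*(24*z - 60) - 20*z^2 + 88*z - 32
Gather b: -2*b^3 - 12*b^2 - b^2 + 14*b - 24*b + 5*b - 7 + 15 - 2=-2*b^3 - 13*b^2 - 5*b + 6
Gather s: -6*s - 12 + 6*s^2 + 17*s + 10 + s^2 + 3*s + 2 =7*s^2 + 14*s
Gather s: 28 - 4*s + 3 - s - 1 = 30 - 5*s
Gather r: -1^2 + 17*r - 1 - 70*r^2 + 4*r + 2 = -70*r^2 + 21*r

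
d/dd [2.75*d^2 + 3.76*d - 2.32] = 5.5*d + 3.76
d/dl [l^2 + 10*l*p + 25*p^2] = 2*l + 10*p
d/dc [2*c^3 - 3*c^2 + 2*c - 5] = 6*c^2 - 6*c + 2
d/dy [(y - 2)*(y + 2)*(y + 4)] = 3*y^2 + 8*y - 4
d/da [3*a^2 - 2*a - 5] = 6*a - 2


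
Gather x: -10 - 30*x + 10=-30*x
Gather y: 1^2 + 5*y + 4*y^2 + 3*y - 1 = 4*y^2 + 8*y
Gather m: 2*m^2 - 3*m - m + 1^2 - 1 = 2*m^2 - 4*m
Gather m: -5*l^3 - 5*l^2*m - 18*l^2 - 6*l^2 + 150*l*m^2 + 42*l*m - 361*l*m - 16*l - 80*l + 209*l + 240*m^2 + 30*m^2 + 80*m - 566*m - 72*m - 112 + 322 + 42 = -5*l^3 - 24*l^2 + 113*l + m^2*(150*l + 270) + m*(-5*l^2 - 319*l - 558) + 252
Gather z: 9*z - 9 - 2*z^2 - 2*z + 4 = -2*z^2 + 7*z - 5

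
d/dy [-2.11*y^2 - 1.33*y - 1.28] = -4.22*y - 1.33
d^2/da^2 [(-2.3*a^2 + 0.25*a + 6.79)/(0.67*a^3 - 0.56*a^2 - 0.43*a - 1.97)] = (-2.06494*a^6 + 0.673350000000003*a^5 + 32.037792*a^4 - 81.853978*a^3 + 20.22273*a^2 + 61.928118*a - 30.746204)/(0.300763*a^9 - 0.754152*a^8 + 0.0512550000000001*a^7 - 1.860599*a^6 + 4.401969*a^5 + 1.241334*a^4 + 4.874846*a^3 - 7.612671*a^2 - 5.006361*a - 7.645373)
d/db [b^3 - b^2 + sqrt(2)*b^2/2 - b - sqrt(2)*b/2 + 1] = 3*b^2 - 2*b + sqrt(2)*b - 1 - sqrt(2)/2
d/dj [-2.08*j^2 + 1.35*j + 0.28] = 1.35 - 4.16*j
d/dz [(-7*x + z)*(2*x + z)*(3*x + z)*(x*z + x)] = x*(-42*x^3 - 58*x^2*z - 29*x^2 - 6*x*z^2 - 4*x*z + 4*z^3 + 3*z^2)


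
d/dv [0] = 0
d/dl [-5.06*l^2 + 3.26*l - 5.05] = 3.26 - 10.12*l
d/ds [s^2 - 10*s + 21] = 2*s - 10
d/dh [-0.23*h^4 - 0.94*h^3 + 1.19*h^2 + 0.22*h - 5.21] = -0.92*h^3 - 2.82*h^2 + 2.38*h + 0.22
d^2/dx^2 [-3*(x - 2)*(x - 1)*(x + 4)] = -18*x - 6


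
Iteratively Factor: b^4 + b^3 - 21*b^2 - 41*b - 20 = (b + 4)*(b^3 - 3*b^2 - 9*b - 5) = (b + 1)*(b + 4)*(b^2 - 4*b - 5) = (b - 5)*(b + 1)*(b + 4)*(b + 1)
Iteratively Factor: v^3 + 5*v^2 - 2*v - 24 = (v - 2)*(v^2 + 7*v + 12) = (v - 2)*(v + 4)*(v + 3)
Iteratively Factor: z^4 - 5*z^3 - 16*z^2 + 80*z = (z + 4)*(z^3 - 9*z^2 + 20*z) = (z - 5)*(z + 4)*(z^2 - 4*z) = z*(z - 5)*(z + 4)*(z - 4)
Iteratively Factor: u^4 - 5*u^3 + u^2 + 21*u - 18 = (u - 3)*(u^3 - 2*u^2 - 5*u + 6) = (u - 3)*(u - 1)*(u^2 - u - 6) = (u - 3)^2*(u - 1)*(u + 2)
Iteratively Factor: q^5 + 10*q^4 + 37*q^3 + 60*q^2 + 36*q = (q + 3)*(q^4 + 7*q^3 + 16*q^2 + 12*q) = q*(q + 3)*(q^3 + 7*q^2 + 16*q + 12) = q*(q + 2)*(q + 3)*(q^2 + 5*q + 6) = q*(q + 2)^2*(q + 3)*(q + 3)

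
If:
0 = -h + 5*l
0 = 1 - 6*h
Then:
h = 1/6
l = 1/30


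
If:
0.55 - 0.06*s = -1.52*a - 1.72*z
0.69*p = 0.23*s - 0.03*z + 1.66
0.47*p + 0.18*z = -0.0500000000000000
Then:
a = -1.17178294951069*z - 0.659337114757291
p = -0.382978723404255*z - 0.106382978723404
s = -1.01850138760407*z - 7.53654024051804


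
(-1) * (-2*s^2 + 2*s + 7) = 2*s^2 - 2*s - 7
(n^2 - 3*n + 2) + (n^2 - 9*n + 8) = 2*n^2 - 12*n + 10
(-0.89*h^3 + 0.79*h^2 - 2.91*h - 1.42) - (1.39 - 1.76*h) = -0.89*h^3 + 0.79*h^2 - 1.15*h - 2.81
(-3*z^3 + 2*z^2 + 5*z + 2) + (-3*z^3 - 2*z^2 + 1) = -6*z^3 + 5*z + 3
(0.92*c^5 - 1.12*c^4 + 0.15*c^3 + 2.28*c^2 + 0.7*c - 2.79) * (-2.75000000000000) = -2.53*c^5 + 3.08*c^4 - 0.4125*c^3 - 6.27*c^2 - 1.925*c + 7.6725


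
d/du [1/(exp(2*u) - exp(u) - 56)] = (1 - 2*exp(u))*exp(u)/(-exp(2*u) + exp(u) + 56)^2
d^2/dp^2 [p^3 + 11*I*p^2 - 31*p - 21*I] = 6*p + 22*I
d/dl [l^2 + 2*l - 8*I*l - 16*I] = 2*l + 2 - 8*I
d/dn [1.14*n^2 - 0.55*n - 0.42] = 2.28*n - 0.55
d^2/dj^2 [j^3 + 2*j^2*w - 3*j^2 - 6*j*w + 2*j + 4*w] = 6*j + 4*w - 6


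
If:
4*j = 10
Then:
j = 5/2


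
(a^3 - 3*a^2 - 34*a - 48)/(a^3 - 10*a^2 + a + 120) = (a + 2)/(a - 5)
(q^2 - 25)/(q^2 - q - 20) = (q + 5)/(q + 4)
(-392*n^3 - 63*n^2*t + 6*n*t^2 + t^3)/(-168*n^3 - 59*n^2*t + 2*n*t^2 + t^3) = (7*n + t)/(3*n + t)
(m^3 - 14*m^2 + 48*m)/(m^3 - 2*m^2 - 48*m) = (m - 6)/(m + 6)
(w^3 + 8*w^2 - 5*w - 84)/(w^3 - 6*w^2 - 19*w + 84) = (w + 7)/(w - 7)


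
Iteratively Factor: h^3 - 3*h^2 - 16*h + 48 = (h - 4)*(h^2 + h - 12) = (h - 4)*(h - 3)*(h + 4)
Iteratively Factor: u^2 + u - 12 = (u + 4)*(u - 3)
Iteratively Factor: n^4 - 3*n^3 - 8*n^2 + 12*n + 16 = (n + 2)*(n^3 - 5*n^2 + 2*n + 8) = (n + 1)*(n + 2)*(n^2 - 6*n + 8) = (n - 4)*(n + 1)*(n + 2)*(n - 2)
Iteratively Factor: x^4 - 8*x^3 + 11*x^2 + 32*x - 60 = (x + 2)*(x^3 - 10*x^2 + 31*x - 30) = (x - 3)*(x + 2)*(x^2 - 7*x + 10) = (x - 3)*(x - 2)*(x + 2)*(x - 5)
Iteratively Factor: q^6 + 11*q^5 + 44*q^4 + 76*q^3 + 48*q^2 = (q + 2)*(q^5 + 9*q^4 + 26*q^3 + 24*q^2) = (q + 2)*(q + 3)*(q^4 + 6*q^3 + 8*q^2) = (q + 2)^2*(q + 3)*(q^3 + 4*q^2) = q*(q + 2)^2*(q + 3)*(q^2 + 4*q) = q^2*(q + 2)^2*(q + 3)*(q + 4)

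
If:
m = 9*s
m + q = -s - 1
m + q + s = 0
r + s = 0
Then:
No Solution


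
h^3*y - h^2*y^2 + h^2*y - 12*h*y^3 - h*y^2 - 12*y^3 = (h - 4*y)*(h + 3*y)*(h*y + y)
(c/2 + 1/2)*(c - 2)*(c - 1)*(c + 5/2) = c^4/2 + c^3/4 - 3*c^2 - c/4 + 5/2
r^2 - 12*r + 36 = (r - 6)^2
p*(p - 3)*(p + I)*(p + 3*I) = p^4 - 3*p^3 + 4*I*p^3 - 3*p^2 - 12*I*p^2 + 9*p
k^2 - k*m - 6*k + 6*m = (k - 6)*(k - m)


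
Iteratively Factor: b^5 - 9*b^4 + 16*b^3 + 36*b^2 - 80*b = (b - 2)*(b^4 - 7*b^3 + 2*b^2 + 40*b) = b*(b - 2)*(b^3 - 7*b^2 + 2*b + 40) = b*(b - 5)*(b - 2)*(b^2 - 2*b - 8) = b*(b - 5)*(b - 2)*(b + 2)*(b - 4)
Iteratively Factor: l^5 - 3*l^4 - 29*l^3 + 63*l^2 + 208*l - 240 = (l - 5)*(l^4 + 2*l^3 - 19*l^2 - 32*l + 48) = (l - 5)*(l - 1)*(l^3 + 3*l^2 - 16*l - 48) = (l - 5)*(l - 1)*(l + 3)*(l^2 - 16) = (l - 5)*(l - 4)*(l - 1)*(l + 3)*(l + 4)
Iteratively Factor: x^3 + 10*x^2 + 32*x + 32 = (x + 2)*(x^2 + 8*x + 16) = (x + 2)*(x + 4)*(x + 4)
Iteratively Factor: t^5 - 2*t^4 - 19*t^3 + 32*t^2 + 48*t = (t + 4)*(t^4 - 6*t^3 + 5*t^2 + 12*t) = (t - 3)*(t + 4)*(t^3 - 3*t^2 - 4*t) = (t - 3)*(t + 1)*(t + 4)*(t^2 - 4*t) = t*(t - 3)*(t + 1)*(t + 4)*(t - 4)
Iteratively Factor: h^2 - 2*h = (h - 2)*(h)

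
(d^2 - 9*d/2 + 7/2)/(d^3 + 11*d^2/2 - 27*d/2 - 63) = (d - 1)/(d^2 + 9*d + 18)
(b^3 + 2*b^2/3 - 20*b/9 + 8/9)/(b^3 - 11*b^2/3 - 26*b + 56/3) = (3*b^2 + 4*b - 4)/(3*(b^2 - 3*b - 28))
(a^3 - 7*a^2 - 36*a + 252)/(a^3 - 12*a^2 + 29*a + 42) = (a + 6)/(a + 1)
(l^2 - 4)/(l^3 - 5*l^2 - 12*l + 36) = (l + 2)/(l^2 - 3*l - 18)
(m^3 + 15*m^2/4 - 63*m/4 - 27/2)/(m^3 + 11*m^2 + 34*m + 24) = (4*m^2 - 9*m - 9)/(4*(m^2 + 5*m + 4))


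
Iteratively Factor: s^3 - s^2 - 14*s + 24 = (s - 2)*(s^2 + s - 12) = (s - 3)*(s - 2)*(s + 4)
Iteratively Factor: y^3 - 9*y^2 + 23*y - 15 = (y - 3)*(y^2 - 6*y + 5) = (y - 3)*(y - 1)*(y - 5)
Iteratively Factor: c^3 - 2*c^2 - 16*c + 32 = (c + 4)*(c^2 - 6*c + 8) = (c - 2)*(c + 4)*(c - 4)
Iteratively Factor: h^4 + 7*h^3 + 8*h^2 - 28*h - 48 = (h + 4)*(h^3 + 3*h^2 - 4*h - 12) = (h - 2)*(h + 4)*(h^2 + 5*h + 6) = (h - 2)*(h + 2)*(h + 4)*(h + 3)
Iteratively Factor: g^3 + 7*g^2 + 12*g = (g + 4)*(g^2 + 3*g) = g*(g + 4)*(g + 3)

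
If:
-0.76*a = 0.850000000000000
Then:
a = -1.12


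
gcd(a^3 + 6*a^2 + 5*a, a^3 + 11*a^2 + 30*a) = a^2 + 5*a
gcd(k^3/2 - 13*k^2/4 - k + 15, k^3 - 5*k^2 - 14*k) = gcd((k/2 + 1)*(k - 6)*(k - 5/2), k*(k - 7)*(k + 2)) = k + 2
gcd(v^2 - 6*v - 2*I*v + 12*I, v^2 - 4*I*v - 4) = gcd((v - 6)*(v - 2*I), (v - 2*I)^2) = v - 2*I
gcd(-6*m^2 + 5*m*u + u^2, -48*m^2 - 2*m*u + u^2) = 6*m + u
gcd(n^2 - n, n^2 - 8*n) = n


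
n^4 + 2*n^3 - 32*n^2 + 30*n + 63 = (n - 3)^2*(n + 1)*(n + 7)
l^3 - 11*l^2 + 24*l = l*(l - 8)*(l - 3)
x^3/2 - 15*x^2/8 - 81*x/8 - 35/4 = (x/2 + 1)*(x - 7)*(x + 5/4)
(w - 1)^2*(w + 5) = w^3 + 3*w^2 - 9*w + 5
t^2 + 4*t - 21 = (t - 3)*(t + 7)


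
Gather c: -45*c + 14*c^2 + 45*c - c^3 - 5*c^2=-c^3 + 9*c^2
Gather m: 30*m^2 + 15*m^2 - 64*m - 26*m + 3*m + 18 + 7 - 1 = 45*m^2 - 87*m + 24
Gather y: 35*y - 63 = 35*y - 63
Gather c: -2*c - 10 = -2*c - 10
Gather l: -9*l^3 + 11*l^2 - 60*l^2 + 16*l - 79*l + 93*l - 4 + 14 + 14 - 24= -9*l^3 - 49*l^2 + 30*l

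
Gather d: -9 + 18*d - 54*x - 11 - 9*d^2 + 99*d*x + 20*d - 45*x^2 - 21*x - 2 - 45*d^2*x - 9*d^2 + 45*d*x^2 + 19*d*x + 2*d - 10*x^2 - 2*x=d^2*(-45*x - 18) + d*(45*x^2 + 118*x + 40) - 55*x^2 - 77*x - 22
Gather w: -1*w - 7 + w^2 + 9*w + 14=w^2 + 8*w + 7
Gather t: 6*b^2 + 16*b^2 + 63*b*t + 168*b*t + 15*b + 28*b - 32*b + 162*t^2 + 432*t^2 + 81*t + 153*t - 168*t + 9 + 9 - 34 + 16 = 22*b^2 + 11*b + 594*t^2 + t*(231*b + 66)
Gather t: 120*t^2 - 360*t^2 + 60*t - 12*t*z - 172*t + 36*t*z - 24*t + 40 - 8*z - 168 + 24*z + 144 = -240*t^2 + t*(24*z - 136) + 16*z + 16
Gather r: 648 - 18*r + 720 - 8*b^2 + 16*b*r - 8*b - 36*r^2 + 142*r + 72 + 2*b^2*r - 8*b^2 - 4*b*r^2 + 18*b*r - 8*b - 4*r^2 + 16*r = -16*b^2 - 16*b + r^2*(-4*b - 40) + r*(2*b^2 + 34*b + 140) + 1440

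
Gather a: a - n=a - n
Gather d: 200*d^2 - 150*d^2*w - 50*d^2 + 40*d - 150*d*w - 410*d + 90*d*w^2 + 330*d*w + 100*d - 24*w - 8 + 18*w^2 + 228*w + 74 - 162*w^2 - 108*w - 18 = d^2*(150 - 150*w) + d*(90*w^2 + 180*w - 270) - 144*w^2 + 96*w + 48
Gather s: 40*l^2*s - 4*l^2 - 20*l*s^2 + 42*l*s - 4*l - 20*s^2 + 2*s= -4*l^2 - 4*l + s^2*(-20*l - 20) + s*(40*l^2 + 42*l + 2)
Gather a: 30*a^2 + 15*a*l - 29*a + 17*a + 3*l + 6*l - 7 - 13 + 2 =30*a^2 + a*(15*l - 12) + 9*l - 18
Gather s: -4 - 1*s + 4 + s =0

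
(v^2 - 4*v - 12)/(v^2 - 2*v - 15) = (-v^2 + 4*v + 12)/(-v^2 + 2*v + 15)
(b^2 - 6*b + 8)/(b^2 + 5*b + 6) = (b^2 - 6*b + 8)/(b^2 + 5*b + 6)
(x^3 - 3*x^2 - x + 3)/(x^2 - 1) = x - 3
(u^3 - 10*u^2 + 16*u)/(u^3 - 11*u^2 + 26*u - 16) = u/(u - 1)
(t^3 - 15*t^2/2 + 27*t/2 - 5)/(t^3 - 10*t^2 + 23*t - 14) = (2*t^2 - 11*t + 5)/(2*(t^2 - 8*t + 7))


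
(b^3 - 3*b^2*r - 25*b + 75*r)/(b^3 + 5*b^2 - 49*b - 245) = (b^2 - 3*b*r - 5*b + 15*r)/(b^2 - 49)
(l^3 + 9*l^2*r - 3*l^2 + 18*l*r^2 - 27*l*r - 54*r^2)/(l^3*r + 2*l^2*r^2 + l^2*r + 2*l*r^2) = (l^3 + 9*l^2*r - 3*l^2 + 18*l*r^2 - 27*l*r - 54*r^2)/(l*r*(l^2 + 2*l*r + l + 2*r))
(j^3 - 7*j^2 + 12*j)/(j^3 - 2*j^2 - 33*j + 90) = j*(j - 4)/(j^2 + j - 30)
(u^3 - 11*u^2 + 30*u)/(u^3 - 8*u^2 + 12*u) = (u - 5)/(u - 2)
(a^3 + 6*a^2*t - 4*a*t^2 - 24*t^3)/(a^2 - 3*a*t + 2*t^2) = (-a^2 - 8*a*t - 12*t^2)/(-a + t)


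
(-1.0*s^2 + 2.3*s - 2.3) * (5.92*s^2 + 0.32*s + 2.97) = -5.92*s^4 + 13.296*s^3 - 15.85*s^2 + 6.095*s - 6.831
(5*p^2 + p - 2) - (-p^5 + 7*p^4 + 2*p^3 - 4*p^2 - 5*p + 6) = p^5 - 7*p^4 - 2*p^3 + 9*p^2 + 6*p - 8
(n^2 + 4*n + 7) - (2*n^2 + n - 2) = -n^2 + 3*n + 9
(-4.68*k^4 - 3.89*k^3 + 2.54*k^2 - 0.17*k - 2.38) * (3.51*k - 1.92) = -16.4268*k^5 - 4.6683*k^4 + 16.3842*k^3 - 5.4735*k^2 - 8.0274*k + 4.5696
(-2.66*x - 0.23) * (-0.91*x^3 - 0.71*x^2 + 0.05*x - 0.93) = 2.4206*x^4 + 2.0979*x^3 + 0.0303*x^2 + 2.4623*x + 0.2139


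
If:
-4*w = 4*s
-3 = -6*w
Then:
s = -1/2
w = 1/2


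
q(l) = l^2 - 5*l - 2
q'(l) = 2*l - 5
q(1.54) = -7.33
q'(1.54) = -1.92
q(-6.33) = 69.72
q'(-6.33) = -17.66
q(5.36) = -0.07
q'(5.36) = 5.72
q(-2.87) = 20.59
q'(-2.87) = -10.74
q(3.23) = -7.72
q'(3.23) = 1.46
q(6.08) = 4.57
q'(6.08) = 7.16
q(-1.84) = 10.59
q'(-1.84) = -8.68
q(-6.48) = 72.39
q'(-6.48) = -17.96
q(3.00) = -8.00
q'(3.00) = 1.00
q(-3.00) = 22.00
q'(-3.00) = -11.00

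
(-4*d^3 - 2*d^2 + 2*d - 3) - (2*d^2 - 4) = -4*d^3 - 4*d^2 + 2*d + 1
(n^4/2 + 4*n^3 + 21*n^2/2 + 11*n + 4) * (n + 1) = n^5/2 + 9*n^4/2 + 29*n^3/2 + 43*n^2/2 + 15*n + 4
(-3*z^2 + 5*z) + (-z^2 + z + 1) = -4*z^2 + 6*z + 1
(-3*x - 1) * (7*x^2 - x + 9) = -21*x^3 - 4*x^2 - 26*x - 9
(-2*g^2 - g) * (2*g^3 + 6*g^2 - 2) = -4*g^5 - 14*g^4 - 6*g^3 + 4*g^2 + 2*g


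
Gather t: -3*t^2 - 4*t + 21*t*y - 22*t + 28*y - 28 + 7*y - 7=-3*t^2 + t*(21*y - 26) + 35*y - 35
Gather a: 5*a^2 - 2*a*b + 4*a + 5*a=5*a^2 + a*(9 - 2*b)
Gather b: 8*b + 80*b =88*b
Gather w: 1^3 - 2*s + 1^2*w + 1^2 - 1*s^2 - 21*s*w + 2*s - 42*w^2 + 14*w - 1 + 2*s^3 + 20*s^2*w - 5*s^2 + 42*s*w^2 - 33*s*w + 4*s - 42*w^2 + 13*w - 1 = 2*s^3 - 6*s^2 + 4*s + w^2*(42*s - 84) + w*(20*s^2 - 54*s + 28)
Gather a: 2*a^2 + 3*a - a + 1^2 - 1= 2*a^2 + 2*a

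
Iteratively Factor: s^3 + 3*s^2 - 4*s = (s)*(s^2 + 3*s - 4) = s*(s - 1)*(s + 4)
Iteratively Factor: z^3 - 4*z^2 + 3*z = (z - 3)*(z^2 - z) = (z - 3)*(z - 1)*(z)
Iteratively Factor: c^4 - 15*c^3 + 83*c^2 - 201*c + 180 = (c - 3)*(c^3 - 12*c^2 + 47*c - 60) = (c - 5)*(c - 3)*(c^2 - 7*c + 12) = (c - 5)*(c - 3)^2*(c - 4)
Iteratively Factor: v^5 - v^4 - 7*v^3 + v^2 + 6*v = (v - 1)*(v^4 - 7*v^2 - 6*v) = (v - 1)*(v + 2)*(v^3 - 2*v^2 - 3*v) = (v - 1)*(v + 1)*(v + 2)*(v^2 - 3*v) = (v - 3)*(v - 1)*(v + 1)*(v + 2)*(v)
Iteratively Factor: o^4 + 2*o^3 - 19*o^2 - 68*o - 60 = (o + 2)*(o^3 - 19*o - 30) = (o + 2)^2*(o^2 - 2*o - 15) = (o + 2)^2*(o + 3)*(o - 5)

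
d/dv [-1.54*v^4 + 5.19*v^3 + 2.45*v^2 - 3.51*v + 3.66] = -6.16*v^3 + 15.57*v^2 + 4.9*v - 3.51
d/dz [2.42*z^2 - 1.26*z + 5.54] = 4.84*z - 1.26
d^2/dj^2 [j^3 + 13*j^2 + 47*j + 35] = 6*j + 26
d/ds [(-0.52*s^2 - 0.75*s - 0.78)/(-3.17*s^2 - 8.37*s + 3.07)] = (1.9749*s^2 - 8.138*s - 8.8311)/(10.0489*s^4 + 53.0658*s^3 + 50.5931*s^2 - 51.3918*s + 9.4249)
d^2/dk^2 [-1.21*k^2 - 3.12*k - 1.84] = -2.42000000000000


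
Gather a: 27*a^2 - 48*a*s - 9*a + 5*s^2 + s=27*a^2 + a*(-48*s - 9) + 5*s^2 + s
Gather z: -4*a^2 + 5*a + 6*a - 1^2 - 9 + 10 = -4*a^2 + 11*a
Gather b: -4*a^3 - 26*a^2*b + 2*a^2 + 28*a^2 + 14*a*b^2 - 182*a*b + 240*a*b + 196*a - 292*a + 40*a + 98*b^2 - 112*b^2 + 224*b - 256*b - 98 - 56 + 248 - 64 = -4*a^3 + 30*a^2 - 56*a + b^2*(14*a - 14) + b*(-26*a^2 + 58*a - 32) + 30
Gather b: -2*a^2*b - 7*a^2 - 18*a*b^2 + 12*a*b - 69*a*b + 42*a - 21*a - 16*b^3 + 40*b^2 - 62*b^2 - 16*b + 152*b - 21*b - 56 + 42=-7*a^2 + 21*a - 16*b^3 + b^2*(-18*a - 22) + b*(-2*a^2 - 57*a + 115) - 14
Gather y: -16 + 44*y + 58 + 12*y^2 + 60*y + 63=12*y^2 + 104*y + 105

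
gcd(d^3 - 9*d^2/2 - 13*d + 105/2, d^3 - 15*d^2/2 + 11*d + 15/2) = d^2 - 8*d + 15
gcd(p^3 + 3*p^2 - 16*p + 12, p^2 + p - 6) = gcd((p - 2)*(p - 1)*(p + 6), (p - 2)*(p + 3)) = p - 2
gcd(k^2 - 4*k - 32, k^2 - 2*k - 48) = k - 8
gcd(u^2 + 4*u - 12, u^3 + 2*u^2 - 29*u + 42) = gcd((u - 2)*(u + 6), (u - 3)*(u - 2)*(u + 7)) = u - 2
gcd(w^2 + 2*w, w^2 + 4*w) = w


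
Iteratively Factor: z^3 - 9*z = (z + 3)*(z^2 - 3*z) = z*(z + 3)*(z - 3)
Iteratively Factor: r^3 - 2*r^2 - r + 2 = (r - 2)*(r^2 - 1) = (r - 2)*(r - 1)*(r + 1)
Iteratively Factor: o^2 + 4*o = (o)*(o + 4)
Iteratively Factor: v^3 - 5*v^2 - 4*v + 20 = (v - 5)*(v^2 - 4) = (v - 5)*(v - 2)*(v + 2)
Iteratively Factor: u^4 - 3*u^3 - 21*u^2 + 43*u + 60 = (u - 5)*(u^3 + 2*u^2 - 11*u - 12) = (u - 5)*(u - 3)*(u^2 + 5*u + 4) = (u - 5)*(u - 3)*(u + 4)*(u + 1)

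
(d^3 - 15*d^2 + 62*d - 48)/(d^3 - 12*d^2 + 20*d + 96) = (d - 1)/(d + 2)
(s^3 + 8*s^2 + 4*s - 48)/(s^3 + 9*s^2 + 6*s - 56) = (s + 6)/(s + 7)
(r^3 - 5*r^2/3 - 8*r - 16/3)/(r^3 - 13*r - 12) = (r + 4/3)/(r + 3)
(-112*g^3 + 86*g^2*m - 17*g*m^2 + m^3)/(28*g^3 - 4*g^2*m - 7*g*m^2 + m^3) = (-8*g + m)/(2*g + m)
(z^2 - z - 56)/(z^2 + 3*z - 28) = (z - 8)/(z - 4)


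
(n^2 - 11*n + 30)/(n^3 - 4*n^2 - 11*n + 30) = (n - 6)/(n^2 + n - 6)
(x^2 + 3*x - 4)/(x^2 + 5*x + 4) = (x - 1)/(x + 1)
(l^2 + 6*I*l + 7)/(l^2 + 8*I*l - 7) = (l - I)/(l + I)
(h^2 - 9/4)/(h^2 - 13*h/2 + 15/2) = (h + 3/2)/(h - 5)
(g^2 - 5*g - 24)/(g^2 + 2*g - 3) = (g - 8)/(g - 1)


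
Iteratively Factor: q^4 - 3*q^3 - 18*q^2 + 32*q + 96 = (q + 3)*(q^3 - 6*q^2 + 32) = (q - 4)*(q + 3)*(q^2 - 2*q - 8) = (q - 4)^2*(q + 3)*(q + 2)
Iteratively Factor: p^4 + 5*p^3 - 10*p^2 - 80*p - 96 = (p + 4)*(p^3 + p^2 - 14*p - 24) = (p + 2)*(p + 4)*(p^2 - p - 12) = (p + 2)*(p + 3)*(p + 4)*(p - 4)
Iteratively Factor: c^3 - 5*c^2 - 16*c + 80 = (c - 5)*(c^2 - 16) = (c - 5)*(c - 4)*(c + 4)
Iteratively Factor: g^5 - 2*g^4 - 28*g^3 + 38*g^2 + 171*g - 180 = (g - 3)*(g^4 + g^3 - 25*g^2 - 37*g + 60) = (g - 3)*(g + 4)*(g^3 - 3*g^2 - 13*g + 15) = (g - 5)*(g - 3)*(g + 4)*(g^2 + 2*g - 3) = (g - 5)*(g - 3)*(g + 3)*(g + 4)*(g - 1)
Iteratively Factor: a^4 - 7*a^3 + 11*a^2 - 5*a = (a - 5)*(a^3 - 2*a^2 + a) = (a - 5)*(a - 1)*(a^2 - a) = (a - 5)*(a - 1)^2*(a)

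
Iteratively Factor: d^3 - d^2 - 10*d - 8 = (d - 4)*(d^2 + 3*d + 2) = (d - 4)*(d + 1)*(d + 2)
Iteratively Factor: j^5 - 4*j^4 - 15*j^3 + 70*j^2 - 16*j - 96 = (j - 3)*(j^4 - j^3 - 18*j^2 + 16*j + 32) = (j - 3)*(j - 2)*(j^3 + j^2 - 16*j - 16) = (j - 3)*(j - 2)*(j + 1)*(j^2 - 16) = (j - 4)*(j - 3)*(j - 2)*(j + 1)*(j + 4)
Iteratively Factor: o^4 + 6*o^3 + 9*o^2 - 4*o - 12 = (o + 2)*(o^3 + 4*o^2 + o - 6) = (o + 2)^2*(o^2 + 2*o - 3) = (o + 2)^2*(o + 3)*(o - 1)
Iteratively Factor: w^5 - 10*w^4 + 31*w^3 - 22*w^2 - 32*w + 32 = (w + 1)*(w^4 - 11*w^3 + 42*w^2 - 64*w + 32) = (w - 4)*(w + 1)*(w^3 - 7*w^2 + 14*w - 8) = (w - 4)*(w - 2)*(w + 1)*(w^2 - 5*w + 4) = (w - 4)*(w - 2)*(w - 1)*(w + 1)*(w - 4)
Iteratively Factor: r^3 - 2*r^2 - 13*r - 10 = (r - 5)*(r^2 + 3*r + 2) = (r - 5)*(r + 2)*(r + 1)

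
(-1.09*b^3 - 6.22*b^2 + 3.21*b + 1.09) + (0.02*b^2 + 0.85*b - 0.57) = -1.09*b^3 - 6.2*b^2 + 4.06*b + 0.52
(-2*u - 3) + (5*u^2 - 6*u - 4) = 5*u^2 - 8*u - 7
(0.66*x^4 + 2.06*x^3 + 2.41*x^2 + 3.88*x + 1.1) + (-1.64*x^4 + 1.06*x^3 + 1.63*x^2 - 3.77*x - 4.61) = -0.98*x^4 + 3.12*x^3 + 4.04*x^2 + 0.11*x - 3.51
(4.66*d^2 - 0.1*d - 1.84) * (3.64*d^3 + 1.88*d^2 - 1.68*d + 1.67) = 16.9624*d^5 + 8.3968*d^4 - 14.7144*d^3 + 4.491*d^2 + 2.9242*d - 3.0728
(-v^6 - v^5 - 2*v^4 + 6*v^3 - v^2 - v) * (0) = 0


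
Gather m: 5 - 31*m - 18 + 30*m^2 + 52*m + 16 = 30*m^2 + 21*m + 3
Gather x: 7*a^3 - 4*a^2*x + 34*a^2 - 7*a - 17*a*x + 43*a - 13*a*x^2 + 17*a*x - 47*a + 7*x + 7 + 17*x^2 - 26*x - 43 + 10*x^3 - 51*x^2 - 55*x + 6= 7*a^3 + 34*a^2 - 11*a + 10*x^3 + x^2*(-13*a - 34) + x*(-4*a^2 - 74) - 30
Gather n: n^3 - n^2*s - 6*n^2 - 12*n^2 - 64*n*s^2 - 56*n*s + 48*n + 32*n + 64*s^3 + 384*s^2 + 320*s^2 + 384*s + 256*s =n^3 + n^2*(-s - 18) + n*(-64*s^2 - 56*s + 80) + 64*s^3 + 704*s^2 + 640*s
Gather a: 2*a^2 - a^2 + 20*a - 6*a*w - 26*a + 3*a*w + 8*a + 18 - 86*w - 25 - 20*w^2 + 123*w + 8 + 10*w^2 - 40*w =a^2 + a*(2 - 3*w) - 10*w^2 - 3*w + 1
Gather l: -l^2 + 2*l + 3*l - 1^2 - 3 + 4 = -l^2 + 5*l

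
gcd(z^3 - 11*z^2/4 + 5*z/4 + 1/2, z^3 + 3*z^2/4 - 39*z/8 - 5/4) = z^2 - 7*z/4 - 1/2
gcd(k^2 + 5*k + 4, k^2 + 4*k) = k + 4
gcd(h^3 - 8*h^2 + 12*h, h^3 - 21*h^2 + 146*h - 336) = h - 6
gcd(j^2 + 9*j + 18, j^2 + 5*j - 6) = j + 6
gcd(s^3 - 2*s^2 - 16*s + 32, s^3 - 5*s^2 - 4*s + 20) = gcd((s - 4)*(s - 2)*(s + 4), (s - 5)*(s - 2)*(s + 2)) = s - 2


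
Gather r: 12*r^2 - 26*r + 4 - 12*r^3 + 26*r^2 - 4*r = -12*r^3 + 38*r^2 - 30*r + 4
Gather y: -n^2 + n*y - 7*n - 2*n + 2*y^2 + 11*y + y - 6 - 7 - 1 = -n^2 - 9*n + 2*y^2 + y*(n + 12) - 14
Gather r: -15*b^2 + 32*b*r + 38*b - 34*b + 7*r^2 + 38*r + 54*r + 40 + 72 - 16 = -15*b^2 + 4*b + 7*r^2 + r*(32*b + 92) + 96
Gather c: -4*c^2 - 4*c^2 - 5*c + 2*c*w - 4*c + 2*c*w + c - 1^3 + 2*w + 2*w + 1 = -8*c^2 + c*(4*w - 8) + 4*w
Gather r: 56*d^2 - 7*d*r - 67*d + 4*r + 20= 56*d^2 - 67*d + r*(4 - 7*d) + 20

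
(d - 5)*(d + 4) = d^2 - d - 20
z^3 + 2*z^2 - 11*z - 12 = (z - 3)*(z + 1)*(z + 4)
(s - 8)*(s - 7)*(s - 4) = s^3 - 19*s^2 + 116*s - 224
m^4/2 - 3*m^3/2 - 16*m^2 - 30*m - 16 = (m/2 + 1)*(m - 8)*(m + 1)*(m + 2)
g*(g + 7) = g^2 + 7*g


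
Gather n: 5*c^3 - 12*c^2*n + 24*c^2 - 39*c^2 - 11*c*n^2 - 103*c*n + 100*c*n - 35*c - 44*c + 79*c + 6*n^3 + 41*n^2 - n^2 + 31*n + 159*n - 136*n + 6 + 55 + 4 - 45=5*c^3 - 15*c^2 + 6*n^3 + n^2*(40 - 11*c) + n*(-12*c^2 - 3*c + 54) + 20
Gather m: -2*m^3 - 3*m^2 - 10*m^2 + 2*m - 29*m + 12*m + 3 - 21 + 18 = -2*m^3 - 13*m^2 - 15*m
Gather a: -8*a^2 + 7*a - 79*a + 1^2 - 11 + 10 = -8*a^2 - 72*a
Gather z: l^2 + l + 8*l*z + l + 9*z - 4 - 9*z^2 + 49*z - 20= l^2 + 2*l - 9*z^2 + z*(8*l + 58) - 24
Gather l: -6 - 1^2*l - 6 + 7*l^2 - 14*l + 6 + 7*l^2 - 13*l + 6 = 14*l^2 - 28*l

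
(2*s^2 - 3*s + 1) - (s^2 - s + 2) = s^2 - 2*s - 1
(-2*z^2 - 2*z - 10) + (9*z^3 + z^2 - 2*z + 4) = 9*z^3 - z^2 - 4*z - 6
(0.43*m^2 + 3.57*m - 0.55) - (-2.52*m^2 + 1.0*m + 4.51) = 2.95*m^2 + 2.57*m - 5.06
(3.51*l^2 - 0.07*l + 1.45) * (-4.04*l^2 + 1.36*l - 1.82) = -14.1804*l^4 + 5.0564*l^3 - 12.3414*l^2 + 2.0994*l - 2.639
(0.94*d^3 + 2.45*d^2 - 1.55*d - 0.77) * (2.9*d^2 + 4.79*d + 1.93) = 2.726*d^5 + 11.6076*d^4 + 9.0547*d^3 - 4.929*d^2 - 6.6798*d - 1.4861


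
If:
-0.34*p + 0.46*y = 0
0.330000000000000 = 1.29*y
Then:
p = 0.35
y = 0.26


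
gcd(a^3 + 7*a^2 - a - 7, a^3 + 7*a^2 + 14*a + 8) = a + 1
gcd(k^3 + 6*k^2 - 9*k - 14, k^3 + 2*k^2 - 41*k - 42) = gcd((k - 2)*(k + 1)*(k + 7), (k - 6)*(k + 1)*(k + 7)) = k^2 + 8*k + 7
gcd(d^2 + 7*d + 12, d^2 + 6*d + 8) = d + 4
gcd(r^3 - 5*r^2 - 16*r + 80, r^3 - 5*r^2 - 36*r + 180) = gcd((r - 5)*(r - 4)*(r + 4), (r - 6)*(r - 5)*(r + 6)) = r - 5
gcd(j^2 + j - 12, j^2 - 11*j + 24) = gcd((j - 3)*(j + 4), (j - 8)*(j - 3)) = j - 3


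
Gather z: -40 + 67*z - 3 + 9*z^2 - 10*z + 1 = 9*z^2 + 57*z - 42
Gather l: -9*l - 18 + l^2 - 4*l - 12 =l^2 - 13*l - 30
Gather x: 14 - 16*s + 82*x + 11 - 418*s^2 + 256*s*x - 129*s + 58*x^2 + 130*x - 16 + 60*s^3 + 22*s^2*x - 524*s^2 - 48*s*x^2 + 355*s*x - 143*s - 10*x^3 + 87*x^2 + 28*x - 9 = 60*s^3 - 942*s^2 - 288*s - 10*x^3 + x^2*(145 - 48*s) + x*(22*s^2 + 611*s + 240)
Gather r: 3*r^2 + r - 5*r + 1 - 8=3*r^2 - 4*r - 7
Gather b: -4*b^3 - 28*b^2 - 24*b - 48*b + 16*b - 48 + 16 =-4*b^3 - 28*b^2 - 56*b - 32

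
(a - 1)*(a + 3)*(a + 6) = a^3 + 8*a^2 + 9*a - 18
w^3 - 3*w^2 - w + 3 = (w - 3)*(w - 1)*(w + 1)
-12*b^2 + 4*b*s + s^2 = (-2*b + s)*(6*b + s)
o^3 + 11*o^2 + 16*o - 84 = (o - 2)*(o + 6)*(o + 7)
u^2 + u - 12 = (u - 3)*(u + 4)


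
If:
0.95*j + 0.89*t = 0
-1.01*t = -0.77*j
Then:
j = 0.00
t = 0.00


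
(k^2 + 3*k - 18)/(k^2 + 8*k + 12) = (k - 3)/(k + 2)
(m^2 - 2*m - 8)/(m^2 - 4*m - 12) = (m - 4)/(m - 6)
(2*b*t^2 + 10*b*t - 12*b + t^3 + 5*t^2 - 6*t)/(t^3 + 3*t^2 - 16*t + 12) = (2*b + t)/(t - 2)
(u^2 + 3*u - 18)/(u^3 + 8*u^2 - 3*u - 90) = 1/(u + 5)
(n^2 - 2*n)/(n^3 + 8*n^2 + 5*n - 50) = n/(n^2 + 10*n + 25)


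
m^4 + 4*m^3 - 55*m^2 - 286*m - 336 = (m - 8)*(m + 2)*(m + 3)*(m + 7)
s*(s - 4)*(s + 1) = s^3 - 3*s^2 - 4*s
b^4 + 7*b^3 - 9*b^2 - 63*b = b*(b - 3)*(b + 3)*(b + 7)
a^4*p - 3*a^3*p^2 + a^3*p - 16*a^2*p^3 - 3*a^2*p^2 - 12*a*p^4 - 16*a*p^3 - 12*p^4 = (a - 6*p)*(a + p)*(a + 2*p)*(a*p + p)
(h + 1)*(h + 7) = h^2 + 8*h + 7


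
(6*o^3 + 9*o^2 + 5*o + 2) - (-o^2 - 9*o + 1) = 6*o^3 + 10*o^2 + 14*o + 1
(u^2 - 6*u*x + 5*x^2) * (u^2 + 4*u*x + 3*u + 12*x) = u^4 - 2*u^3*x + 3*u^3 - 19*u^2*x^2 - 6*u^2*x + 20*u*x^3 - 57*u*x^2 + 60*x^3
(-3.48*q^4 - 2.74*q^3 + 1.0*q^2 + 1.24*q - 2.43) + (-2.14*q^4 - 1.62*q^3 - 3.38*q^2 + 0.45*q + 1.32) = -5.62*q^4 - 4.36*q^3 - 2.38*q^2 + 1.69*q - 1.11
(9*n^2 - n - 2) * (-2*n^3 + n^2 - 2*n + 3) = -18*n^5 + 11*n^4 - 15*n^3 + 27*n^2 + n - 6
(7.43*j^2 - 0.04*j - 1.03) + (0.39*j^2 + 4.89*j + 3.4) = 7.82*j^2 + 4.85*j + 2.37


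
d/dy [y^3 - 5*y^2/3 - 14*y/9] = 3*y^2 - 10*y/3 - 14/9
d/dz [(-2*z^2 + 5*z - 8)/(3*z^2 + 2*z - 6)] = (-19*z^2 + 72*z - 14)/(9*z^4 + 12*z^3 - 32*z^2 - 24*z + 36)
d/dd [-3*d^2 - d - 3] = -6*d - 1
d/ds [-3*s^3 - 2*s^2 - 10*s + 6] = -9*s^2 - 4*s - 10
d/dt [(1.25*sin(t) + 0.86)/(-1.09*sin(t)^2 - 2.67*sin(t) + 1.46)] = (1.3625*sin(t)^2 + 1.8748*sin(t) + 4.1212)*cos(t)/(1.1881*sin(t)^4 + 5.8206*sin(t)^3 + 3.9461*sin(t)^2 - 7.7964*sin(t) + 2.1316)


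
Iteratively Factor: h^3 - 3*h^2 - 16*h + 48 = (h + 4)*(h^2 - 7*h + 12) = (h - 4)*(h + 4)*(h - 3)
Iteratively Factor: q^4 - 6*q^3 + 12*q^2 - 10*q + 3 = (q - 1)*(q^3 - 5*q^2 + 7*q - 3) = (q - 3)*(q - 1)*(q^2 - 2*q + 1) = (q - 3)*(q - 1)^2*(q - 1)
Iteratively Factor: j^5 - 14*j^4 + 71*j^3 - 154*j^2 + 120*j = (j)*(j^4 - 14*j^3 + 71*j^2 - 154*j + 120) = j*(j - 5)*(j^3 - 9*j^2 + 26*j - 24) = j*(j - 5)*(j - 3)*(j^2 - 6*j + 8) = j*(j - 5)*(j - 3)*(j - 2)*(j - 4)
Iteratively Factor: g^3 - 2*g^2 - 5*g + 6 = (g - 3)*(g^2 + g - 2) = (g - 3)*(g - 1)*(g + 2)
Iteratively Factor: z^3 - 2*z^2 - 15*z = (z - 5)*(z^2 + 3*z) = z*(z - 5)*(z + 3)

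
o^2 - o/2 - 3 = (o - 2)*(o + 3/2)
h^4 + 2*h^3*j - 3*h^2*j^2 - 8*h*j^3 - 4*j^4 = (h - 2*j)*(h + j)^2*(h + 2*j)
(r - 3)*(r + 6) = r^2 + 3*r - 18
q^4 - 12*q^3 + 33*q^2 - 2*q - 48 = (q - 8)*(q - 3)*(q - 2)*(q + 1)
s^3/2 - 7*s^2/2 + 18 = (s/2 + 1)*(s - 6)*(s - 3)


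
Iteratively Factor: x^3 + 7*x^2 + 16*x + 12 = (x + 2)*(x^2 + 5*x + 6) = (x + 2)*(x + 3)*(x + 2)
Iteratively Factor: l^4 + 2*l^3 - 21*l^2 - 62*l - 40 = (l + 2)*(l^3 - 21*l - 20) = (l - 5)*(l + 2)*(l^2 + 5*l + 4) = (l - 5)*(l + 2)*(l + 4)*(l + 1)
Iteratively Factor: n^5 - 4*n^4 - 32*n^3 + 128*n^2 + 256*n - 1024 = (n - 4)*(n^4 - 32*n^2 + 256) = (n - 4)*(n + 4)*(n^3 - 4*n^2 - 16*n + 64) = (n - 4)^2*(n + 4)*(n^2 - 16) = (n - 4)^3*(n + 4)*(n + 4)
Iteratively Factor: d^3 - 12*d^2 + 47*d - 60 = (d - 4)*(d^2 - 8*d + 15) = (d - 4)*(d - 3)*(d - 5)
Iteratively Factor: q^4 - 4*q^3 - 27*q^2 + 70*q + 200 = (q + 2)*(q^3 - 6*q^2 - 15*q + 100) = (q - 5)*(q + 2)*(q^2 - q - 20) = (q - 5)*(q + 2)*(q + 4)*(q - 5)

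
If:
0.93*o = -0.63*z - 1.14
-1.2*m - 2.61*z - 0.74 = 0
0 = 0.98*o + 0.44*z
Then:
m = 11.05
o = 2.41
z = -5.37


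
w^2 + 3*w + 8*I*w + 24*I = (w + 3)*(w + 8*I)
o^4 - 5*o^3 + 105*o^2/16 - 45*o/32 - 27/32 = (o - 3)*(o - 3/2)*(o - 3/4)*(o + 1/4)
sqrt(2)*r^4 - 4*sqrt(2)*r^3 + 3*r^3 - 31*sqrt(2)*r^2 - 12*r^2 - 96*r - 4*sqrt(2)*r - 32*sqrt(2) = (r - 8)*(r + 4)*(r + sqrt(2))*(sqrt(2)*r + 1)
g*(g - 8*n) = g^2 - 8*g*n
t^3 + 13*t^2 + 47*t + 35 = (t + 1)*(t + 5)*(t + 7)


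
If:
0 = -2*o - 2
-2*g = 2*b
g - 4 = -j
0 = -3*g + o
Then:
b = 1/3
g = -1/3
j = 13/3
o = -1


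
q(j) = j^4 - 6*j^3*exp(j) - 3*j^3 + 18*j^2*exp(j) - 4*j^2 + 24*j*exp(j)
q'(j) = -6*j^3*exp(j) + 4*j^3 - 9*j^2 + 60*j*exp(j) - 8*j + 24*exp(j)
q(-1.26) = 5.10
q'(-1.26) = -23.44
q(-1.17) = 3.12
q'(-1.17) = -20.72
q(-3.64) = 278.80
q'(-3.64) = -280.55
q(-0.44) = -4.71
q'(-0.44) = 0.22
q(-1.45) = 10.16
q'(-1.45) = -30.00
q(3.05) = 1450.92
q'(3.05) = 781.66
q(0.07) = 1.87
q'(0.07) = 29.64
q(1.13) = 120.50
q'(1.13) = 242.62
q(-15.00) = 59850.01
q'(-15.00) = -15404.99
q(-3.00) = 138.55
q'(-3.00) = -164.70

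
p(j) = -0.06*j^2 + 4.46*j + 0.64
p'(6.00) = 3.74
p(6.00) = 25.24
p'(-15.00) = 6.26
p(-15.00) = -79.76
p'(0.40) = 4.41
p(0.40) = 2.41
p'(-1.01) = 4.58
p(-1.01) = -3.93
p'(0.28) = 4.43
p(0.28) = 1.88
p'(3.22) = 4.07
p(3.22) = 14.38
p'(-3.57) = 4.89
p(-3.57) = -16.05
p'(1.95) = 4.23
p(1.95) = 9.11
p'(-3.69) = 4.90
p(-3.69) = -16.63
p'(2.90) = 4.11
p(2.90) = 13.07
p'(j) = 4.46 - 0.12*j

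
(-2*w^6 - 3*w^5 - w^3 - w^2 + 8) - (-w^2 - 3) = -2*w^6 - 3*w^5 - w^3 + 11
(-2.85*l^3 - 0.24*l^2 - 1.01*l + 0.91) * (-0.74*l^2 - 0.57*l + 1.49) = 2.109*l^5 + 1.8021*l^4 - 3.3623*l^3 - 0.4553*l^2 - 2.0236*l + 1.3559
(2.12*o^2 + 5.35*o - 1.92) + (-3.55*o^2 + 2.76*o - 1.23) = -1.43*o^2 + 8.11*o - 3.15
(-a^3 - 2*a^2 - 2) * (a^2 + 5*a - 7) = -a^5 - 7*a^4 - 3*a^3 + 12*a^2 - 10*a + 14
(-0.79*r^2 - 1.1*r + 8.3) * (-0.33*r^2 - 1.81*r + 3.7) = 0.2607*r^4 + 1.7929*r^3 - 3.671*r^2 - 19.093*r + 30.71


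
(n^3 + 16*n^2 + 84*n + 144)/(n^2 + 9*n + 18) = (n^2 + 10*n + 24)/(n + 3)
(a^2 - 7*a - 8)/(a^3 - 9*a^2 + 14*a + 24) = (a - 8)/(a^2 - 10*a + 24)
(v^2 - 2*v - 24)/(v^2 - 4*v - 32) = (v - 6)/(v - 8)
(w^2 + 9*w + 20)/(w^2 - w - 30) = (w + 4)/(w - 6)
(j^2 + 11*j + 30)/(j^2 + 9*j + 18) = (j + 5)/(j + 3)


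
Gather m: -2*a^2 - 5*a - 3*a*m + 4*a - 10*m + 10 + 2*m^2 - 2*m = -2*a^2 - a + 2*m^2 + m*(-3*a - 12) + 10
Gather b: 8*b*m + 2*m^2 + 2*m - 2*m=8*b*m + 2*m^2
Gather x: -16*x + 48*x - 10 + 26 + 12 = 32*x + 28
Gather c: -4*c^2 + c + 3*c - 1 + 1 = -4*c^2 + 4*c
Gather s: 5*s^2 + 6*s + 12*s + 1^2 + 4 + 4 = 5*s^2 + 18*s + 9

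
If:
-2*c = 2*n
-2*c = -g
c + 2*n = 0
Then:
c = 0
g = 0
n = 0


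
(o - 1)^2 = o^2 - 2*o + 1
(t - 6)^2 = t^2 - 12*t + 36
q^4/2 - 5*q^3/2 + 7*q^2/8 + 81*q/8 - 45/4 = (q/2 + 1)*(q - 3)*(q - 5/2)*(q - 3/2)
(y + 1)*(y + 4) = y^2 + 5*y + 4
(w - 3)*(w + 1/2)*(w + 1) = w^3 - 3*w^2/2 - 4*w - 3/2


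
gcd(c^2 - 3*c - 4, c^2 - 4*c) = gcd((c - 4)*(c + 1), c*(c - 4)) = c - 4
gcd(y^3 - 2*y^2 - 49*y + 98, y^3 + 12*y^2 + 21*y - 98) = y^2 + 5*y - 14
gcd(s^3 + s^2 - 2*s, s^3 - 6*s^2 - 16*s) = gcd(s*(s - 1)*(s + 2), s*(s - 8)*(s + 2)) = s^2 + 2*s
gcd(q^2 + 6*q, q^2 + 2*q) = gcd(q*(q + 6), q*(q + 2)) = q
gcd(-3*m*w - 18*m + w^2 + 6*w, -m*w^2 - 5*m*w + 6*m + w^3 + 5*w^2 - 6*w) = w + 6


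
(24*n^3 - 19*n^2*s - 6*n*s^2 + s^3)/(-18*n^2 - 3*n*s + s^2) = (8*n^2 - 9*n*s + s^2)/(-6*n + s)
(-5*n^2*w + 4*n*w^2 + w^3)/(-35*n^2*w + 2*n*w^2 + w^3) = (-5*n^2 + 4*n*w + w^2)/(-35*n^2 + 2*n*w + w^2)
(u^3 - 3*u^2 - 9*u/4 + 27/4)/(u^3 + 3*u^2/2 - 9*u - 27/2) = (u - 3/2)/(u + 3)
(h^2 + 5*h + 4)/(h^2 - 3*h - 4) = (h + 4)/(h - 4)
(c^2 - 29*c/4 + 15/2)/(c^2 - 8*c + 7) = (4*c^2 - 29*c + 30)/(4*(c^2 - 8*c + 7))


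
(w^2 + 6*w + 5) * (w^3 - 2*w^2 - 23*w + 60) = w^5 + 4*w^4 - 30*w^3 - 88*w^2 + 245*w + 300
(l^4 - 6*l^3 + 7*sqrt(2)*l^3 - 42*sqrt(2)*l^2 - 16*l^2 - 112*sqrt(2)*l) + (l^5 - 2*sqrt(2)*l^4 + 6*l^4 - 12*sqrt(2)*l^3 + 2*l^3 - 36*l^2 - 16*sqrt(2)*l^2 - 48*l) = l^5 - 2*sqrt(2)*l^4 + 7*l^4 - 5*sqrt(2)*l^3 - 4*l^3 - 58*sqrt(2)*l^2 - 52*l^2 - 112*sqrt(2)*l - 48*l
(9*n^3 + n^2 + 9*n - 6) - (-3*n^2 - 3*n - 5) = 9*n^3 + 4*n^2 + 12*n - 1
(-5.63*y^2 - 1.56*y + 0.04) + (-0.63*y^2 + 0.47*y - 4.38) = -6.26*y^2 - 1.09*y - 4.34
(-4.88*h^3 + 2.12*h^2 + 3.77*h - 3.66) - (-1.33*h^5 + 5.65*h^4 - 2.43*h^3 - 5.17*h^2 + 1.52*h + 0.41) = 1.33*h^5 - 5.65*h^4 - 2.45*h^3 + 7.29*h^2 + 2.25*h - 4.07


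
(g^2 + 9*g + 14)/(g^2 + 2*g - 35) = (g + 2)/(g - 5)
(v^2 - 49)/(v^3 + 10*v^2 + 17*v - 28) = (v - 7)/(v^2 + 3*v - 4)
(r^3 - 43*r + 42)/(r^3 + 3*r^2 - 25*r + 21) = (r - 6)/(r - 3)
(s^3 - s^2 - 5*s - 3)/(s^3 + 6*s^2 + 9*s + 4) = (s - 3)/(s + 4)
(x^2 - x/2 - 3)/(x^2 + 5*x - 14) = (x + 3/2)/(x + 7)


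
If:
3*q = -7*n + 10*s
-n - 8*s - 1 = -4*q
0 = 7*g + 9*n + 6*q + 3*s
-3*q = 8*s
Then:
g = 213/3122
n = -27/223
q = 28/223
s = -21/446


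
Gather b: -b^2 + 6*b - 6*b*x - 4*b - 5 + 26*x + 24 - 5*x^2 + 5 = -b^2 + b*(2 - 6*x) - 5*x^2 + 26*x + 24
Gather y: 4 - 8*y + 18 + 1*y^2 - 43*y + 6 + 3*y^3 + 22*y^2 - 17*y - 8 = 3*y^3 + 23*y^2 - 68*y + 20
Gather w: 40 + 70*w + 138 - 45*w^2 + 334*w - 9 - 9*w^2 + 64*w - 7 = -54*w^2 + 468*w + 162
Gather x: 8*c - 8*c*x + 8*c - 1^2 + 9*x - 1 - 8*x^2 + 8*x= 16*c - 8*x^2 + x*(17 - 8*c) - 2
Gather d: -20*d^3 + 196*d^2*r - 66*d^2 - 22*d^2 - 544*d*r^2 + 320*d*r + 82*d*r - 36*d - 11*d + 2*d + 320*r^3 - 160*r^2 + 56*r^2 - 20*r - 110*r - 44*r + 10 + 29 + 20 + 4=-20*d^3 + d^2*(196*r - 88) + d*(-544*r^2 + 402*r - 45) + 320*r^3 - 104*r^2 - 174*r + 63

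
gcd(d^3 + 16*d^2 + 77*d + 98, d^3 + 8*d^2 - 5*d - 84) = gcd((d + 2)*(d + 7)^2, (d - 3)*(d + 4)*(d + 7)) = d + 7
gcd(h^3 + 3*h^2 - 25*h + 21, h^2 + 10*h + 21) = h + 7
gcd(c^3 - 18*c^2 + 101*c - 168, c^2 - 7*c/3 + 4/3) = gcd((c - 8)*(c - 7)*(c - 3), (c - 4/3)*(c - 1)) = 1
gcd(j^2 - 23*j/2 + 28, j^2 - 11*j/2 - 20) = j - 8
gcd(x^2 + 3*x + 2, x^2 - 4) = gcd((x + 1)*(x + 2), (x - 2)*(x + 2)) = x + 2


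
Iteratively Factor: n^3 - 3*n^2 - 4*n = (n)*(n^2 - 3*n - 4) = n*(n + 1)*(n - 4)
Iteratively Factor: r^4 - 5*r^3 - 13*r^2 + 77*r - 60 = (r - 3)*(r^3 - 2*r^2 - 19*r + 20) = (r - 5)*(r - 3)*(r^2 + 3*r - 4) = (r - 5)*(r - 3)*(r + 4)*(r - 1)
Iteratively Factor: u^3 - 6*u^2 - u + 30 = (u - 5)*(u^2 - u - 6) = (u - 5)*(u - 3)*(u + 2)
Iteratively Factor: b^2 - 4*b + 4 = (b - 2)*(b - 2)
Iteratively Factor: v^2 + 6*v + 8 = (v + 4)*(v + 2)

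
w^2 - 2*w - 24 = (w - 6)*(w + 4)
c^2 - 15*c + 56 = (c - 8)*(c - 7)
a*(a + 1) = a^2 + a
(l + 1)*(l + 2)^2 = l^3 + 5*l^2 + 8*l + 4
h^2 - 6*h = h*(h - 6)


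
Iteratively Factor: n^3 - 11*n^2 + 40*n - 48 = (n - 3)*(n^2 - 8*n + 16) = (n - 4)*(n - 3)*(n - 4)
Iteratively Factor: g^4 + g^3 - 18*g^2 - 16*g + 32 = (g + 4)*(g^3 - 3*g^2 - 6*g + 8) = (g + 2)*(g + 4)*(g^2 - 5*g + 4) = (g - 1)*(g + 2)*(g + 4)*(g - 4)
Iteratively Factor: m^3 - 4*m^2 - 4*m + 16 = (m - 4)*(m^2 - 4) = (m - 4)*(m - 2)*(m + 2)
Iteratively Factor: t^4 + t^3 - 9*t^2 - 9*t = (t)*(t^3 + t^2 - 9*t - 9) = t*(t + 3)*(t^2 - 2*t - 3) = t*(t + 1)*(t + 3)*(t - 3)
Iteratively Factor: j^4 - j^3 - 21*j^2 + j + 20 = (j - 5)*(j^3 + 4*j^2 - j - 4) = (j - 5)*(j - 1)*(j^2 + 5*j + 4) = (j - 5)*(j - 1)*(j + 4)*(j + 1)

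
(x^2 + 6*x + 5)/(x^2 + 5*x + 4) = (x + 5)/(x + 4)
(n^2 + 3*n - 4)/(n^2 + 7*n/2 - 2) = 2*(n - 1)/(2*n - 1)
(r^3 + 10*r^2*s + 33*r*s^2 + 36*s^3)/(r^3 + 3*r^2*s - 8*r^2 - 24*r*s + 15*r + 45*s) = (r^2 + 7*r*s + 12*s^2)/(r^2 - 8*r + 15)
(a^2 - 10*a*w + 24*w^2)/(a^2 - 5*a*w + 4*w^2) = (-a + 6*w)/(-a + w)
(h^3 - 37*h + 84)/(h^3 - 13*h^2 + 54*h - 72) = (h + 7)/(h - 6)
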